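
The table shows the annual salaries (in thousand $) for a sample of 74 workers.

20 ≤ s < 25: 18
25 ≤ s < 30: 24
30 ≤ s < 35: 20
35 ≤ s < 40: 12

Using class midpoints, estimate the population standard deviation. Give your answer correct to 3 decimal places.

5.096

Midpoints: 22.5, 27.5, 32.5, 37.5
n = 74, Σfm = 2165, mean = 29.2568
Σfm² = 65262.5
Σf(m − x̄)² = Σfm² − (Σfm)²/n = 65262.5 − 2165²/74 = 1921.6216
Population variance = 1921.6216 / 74 = 25.9679
Standard deviation = √25.9679 = 5.0959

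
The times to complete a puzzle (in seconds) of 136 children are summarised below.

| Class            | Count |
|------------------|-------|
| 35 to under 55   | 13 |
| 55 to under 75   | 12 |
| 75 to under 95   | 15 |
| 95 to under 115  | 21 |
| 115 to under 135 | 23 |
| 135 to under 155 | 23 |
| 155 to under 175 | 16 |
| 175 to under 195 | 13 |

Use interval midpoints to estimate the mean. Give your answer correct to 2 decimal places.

Midpoints: 45, 65, 85, 105, 125, 145, 165, 185
Σfm = 13×45 + 12×65 + 15×85 + 21×105 + 23×125 + 23×145 + 16×165 + 13×185 = 16100
n = Σf = 136
Mean = 16100 / 136 = 118.3824

118.38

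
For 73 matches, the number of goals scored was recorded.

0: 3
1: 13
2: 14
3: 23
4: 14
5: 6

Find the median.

3

Cumulative frequencies: 3, 16, 30, 53, 67, 73
n = 73, so the median is the value in position (n+1)/2 = 37.
Position 37 falls at value 3.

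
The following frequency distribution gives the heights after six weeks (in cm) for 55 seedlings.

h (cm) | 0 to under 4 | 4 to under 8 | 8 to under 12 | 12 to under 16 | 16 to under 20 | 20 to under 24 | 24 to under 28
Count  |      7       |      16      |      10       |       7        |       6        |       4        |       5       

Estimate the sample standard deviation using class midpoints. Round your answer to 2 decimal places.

Midpoints: 2, 6, 10, 14, 18, 22, 26
n = 55, Σfm = 634, mean = 11.5273
Σfm² = 10236
Σf(m − x̄)² = Σfm² − (Σfm)²/n = 10236 − 634²/55 = 2927.7091
Sample variance = 2927.7091 / 54 = 54.2168
Standard deviation = √54.2168 = 7.3632

7.36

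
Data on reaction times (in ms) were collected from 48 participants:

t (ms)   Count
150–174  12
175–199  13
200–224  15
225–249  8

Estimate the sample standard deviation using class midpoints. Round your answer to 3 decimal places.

26.164

Midpoints: 162, 187, 212, 237
n = 48, Σfm = 9451, mean = 196.8958
Σfm² = 1893037
Σf(m − x̄)² = Σfm² − (Σfm)²/n = 1893037 − 9451²/48 = 32174.4792
Sample variance = 32174.4792 / 47 = 684.5634
Standard deviation = √684.5634 = 26.1642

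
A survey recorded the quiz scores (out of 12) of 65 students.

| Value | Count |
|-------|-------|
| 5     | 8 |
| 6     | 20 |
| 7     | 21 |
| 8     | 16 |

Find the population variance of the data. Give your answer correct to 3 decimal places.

0.951

Values: 5, 6, 7, 8
n = 65, Σfx = 435, mean = 6.6923
Σfx² = 2973
Σf(x − x̄)² = Σfx² − (Σfx)²/n = 2973 − 435²/65 = 61.8462
Population variance = 61.8462 / 65 = 0.9515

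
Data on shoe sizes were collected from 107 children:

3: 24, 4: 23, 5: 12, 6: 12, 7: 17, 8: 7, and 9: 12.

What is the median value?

5

Cumulative frequencies: 24, 47, 59, 71, 88, 95, 107
n = 107, so the median is the value in position (n+1)/2 = 54.
Position 54 falls at value 5.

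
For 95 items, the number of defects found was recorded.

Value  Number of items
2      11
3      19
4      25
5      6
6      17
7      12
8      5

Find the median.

4

Cumulative frequencies: 11, 30, 55, 61, 78, 90, 95
n = 95, so the median is the value in position (n+1)/2 = 48.
Position 48 falls at value 4.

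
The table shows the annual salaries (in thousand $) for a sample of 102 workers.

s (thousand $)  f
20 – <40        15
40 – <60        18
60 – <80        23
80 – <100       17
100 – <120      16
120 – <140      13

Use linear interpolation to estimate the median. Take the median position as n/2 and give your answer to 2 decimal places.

75.65

Cumulative frequencies: 15, 33, 56, 73, 89, 102
n = 102; position = n/2 = 51.
This falls in the class 60 – <80: L = 60, F = 33, f = 23, h = 20.
Median ≈ 60 + ((51 − 33) / 23) × 20 = 75.6522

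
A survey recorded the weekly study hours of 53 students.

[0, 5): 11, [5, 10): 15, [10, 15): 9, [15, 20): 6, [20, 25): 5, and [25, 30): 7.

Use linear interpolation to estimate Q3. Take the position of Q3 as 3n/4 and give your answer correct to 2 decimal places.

18.96

Cumulative frequencies: 11, 26, 35, 41, 46, 53
n = 53; position = 3n/4 = 39.75.
This falls in the class [15, 20): L = 15, F = 35, f = 6, h = 5.
Upper quartile ≈ 15 + ((39.75 − 35) / 6) × 5 = 18.9583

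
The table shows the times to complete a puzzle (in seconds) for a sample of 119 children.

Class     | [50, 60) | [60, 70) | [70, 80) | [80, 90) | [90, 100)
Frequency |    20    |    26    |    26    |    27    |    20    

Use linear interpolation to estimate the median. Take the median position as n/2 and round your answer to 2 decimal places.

Cumulative frequencies: 20, 46, 72, 99, 119
n = 119; position = n/2 = 59.5.
This falls in the class [70, 80): L = 70, F = 46, f = 26, h = 10.
Median ≈ 70 + ((59.5 − 46) / 26) × 10 = 75.1923

75.19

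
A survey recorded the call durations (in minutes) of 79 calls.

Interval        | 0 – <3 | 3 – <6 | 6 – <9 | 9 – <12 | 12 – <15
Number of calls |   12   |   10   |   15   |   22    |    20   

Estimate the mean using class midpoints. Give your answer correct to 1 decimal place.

8.6

Midpoints: 1.5, 4.5, 7.5, 10.5, 13.5
Σfm = 12×1.5 + 10×4.5 + 15×7.5 + 22×10.5 + 20×13.5 = 676.5
n = Σf = 79
Mean = 676.5 / 79 = 8.5633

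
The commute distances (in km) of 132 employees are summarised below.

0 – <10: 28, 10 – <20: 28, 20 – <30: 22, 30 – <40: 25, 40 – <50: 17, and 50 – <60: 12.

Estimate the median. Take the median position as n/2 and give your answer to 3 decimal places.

Cumulative frequencies: 28, 56, 78, 103, 120, 132
n = 132; position = n/2 = 66.
This falls in the class 20 – <30: L = 20, F = 56, f = 22, h = 10.
Median ≈ 20 + ((66 − 56) / 22) × 10 = 24.5455

24.545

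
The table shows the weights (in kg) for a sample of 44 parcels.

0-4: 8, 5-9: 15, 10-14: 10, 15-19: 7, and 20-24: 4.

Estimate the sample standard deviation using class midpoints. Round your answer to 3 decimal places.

6.109

Midpoints: 2, 7, 12, 17, 22
n = 44, Σfm = 448, mean = 10.1818
Σfm² = 6166
Σf(m − x̄)² = Σfm² − (Σfm)²/n = 6166 − 448²/44 = 1604.5455
Sample variance = 1604.5455 / 43 = 37.3150
Standard deviation = √37.3150 = 6.1086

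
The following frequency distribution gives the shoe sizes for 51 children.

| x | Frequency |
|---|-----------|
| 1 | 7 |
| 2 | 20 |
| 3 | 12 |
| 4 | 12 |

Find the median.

Cumulative frequencies: 7, 27, 39, 51
n = 51, so the median is the value in position (n+1)/2 = 26.
Position 26 falls at value 2.

2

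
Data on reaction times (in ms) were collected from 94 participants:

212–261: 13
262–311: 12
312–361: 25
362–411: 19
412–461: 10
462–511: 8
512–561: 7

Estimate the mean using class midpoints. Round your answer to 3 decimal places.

Midpoints: 236.5, 286.5, 336.5, 386.5, 436.5, 486.5, 536.5
Σfm = 13×236.5 + 12×286.5 + 25×336.5 + 19×386.5 + 10×436.5 + 8×486.5 + 7×536.5 = 34281
n = Σf = 94
Mean = 34281 / 94 = 364.6915

364.691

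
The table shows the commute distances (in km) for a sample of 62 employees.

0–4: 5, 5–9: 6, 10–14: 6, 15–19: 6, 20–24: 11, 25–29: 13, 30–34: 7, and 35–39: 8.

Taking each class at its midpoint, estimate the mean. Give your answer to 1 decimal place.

Midpoints: 2, 7, 12, 17, 22, 27, 32, 37
Σfm = 5×2 + 6×7 + 6×12 + 6×17 + 11×22 + 13×27 + 7×32 + 8×37 = 1339
n = Σf = 62
Mean = 1339 / 62 = 21.5968

21.6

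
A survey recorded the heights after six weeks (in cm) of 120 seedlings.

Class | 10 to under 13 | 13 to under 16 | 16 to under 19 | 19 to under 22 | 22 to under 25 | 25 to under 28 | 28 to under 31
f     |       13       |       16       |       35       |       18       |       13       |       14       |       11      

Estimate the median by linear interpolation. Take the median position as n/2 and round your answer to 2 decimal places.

Cumulative frequencies: 13, 29, 64, 82, 95, 109, 120
n = 120; position = n/2 = 60.
This falls in the class 16 to under 19: L = 16, F = 29, f = 35, h = 3.
Median ≈ 16 + ((60 − 29) / 35) × 3 = 18.6571

18.66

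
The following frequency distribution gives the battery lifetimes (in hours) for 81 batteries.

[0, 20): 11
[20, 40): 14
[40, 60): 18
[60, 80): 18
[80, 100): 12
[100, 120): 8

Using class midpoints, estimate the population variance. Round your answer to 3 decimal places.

Midpoints: 10, 30, 50, 70, 90, 110
n = 81, Σfm = 4650, mean = 57.4074
Σfm² = 340900
Σf(m − x̄)² = Σfm² − (Σfm)²/n = 340900 − 4650²/81 = 73955.5556
Population variance = 73955.5556 / 81 = 913.0316

913.032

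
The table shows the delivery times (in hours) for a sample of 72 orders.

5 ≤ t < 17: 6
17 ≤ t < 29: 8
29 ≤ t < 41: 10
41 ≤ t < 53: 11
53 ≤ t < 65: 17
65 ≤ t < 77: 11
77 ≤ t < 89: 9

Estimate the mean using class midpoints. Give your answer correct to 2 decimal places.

50.67

Midpoints: 11, 23, 35, 47, 59, 71, 83
Σfm = 6×11 + 8×23 + 10×35 + 11×47 + 17×59 + 11×71 + 9×83 = 3648
n = Σf = 72
Mean = 3648 / 72 = 50.6667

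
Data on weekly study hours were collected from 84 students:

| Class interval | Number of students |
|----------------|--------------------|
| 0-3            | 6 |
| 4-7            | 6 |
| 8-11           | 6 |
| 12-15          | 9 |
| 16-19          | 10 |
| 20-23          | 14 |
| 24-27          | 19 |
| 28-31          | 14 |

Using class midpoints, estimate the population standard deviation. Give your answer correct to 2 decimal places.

Midpoints: 1.5, 5.5, 9.5, 13.5, 17.5, 21.5, 25.5, 29.5
n = 84, Σfm = 1594, mean = 18.9762
Σfm² = 36449
Σf(m − x̄)² = Σfm² − (Σfm)²/n = 36449 − 1594²/84 = 6200.9524
Population variance = 6200.9524 / 84 = 73.8209
Standard deviation = √73.8209 = 8.5919

8.59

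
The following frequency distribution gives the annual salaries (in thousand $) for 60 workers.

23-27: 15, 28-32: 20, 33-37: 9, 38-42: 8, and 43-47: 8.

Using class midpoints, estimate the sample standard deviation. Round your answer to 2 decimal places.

6.79

Midpoints: 25, 30, 35, 40, 45
n = 60, Σfm = 1970, mean = 32.8333
Σfm² = 67400
Σf(m − x̄)² = Σfm² − (Σfm)²/n = 67400 − 1970²/60 = 2718.3333
Sample variance = 2718.3333 / 59 = 46.0734
Standard deviation = √46.0734 = 6.7877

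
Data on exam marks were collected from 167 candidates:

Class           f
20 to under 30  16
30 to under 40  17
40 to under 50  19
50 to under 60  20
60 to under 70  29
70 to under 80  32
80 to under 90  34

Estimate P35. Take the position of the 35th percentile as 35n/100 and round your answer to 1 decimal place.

53.2

Cumulative frequencies: 16, 33, 52, 72, 101, 133, 167
n = 167; position = 35n/100 = 58.45.
This falls in the class 50 to under 60: L = 50, F = 52, f = 20, h = 10.
35th percentile ≈ 50 + ((58.45 − 52) / 20) × 10 = 53.2250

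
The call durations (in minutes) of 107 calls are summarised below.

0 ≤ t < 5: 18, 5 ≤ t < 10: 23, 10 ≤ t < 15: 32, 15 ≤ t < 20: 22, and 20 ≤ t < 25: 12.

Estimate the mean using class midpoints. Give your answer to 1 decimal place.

Midpoints: 2.5, 7.5, 12.5, 17.5, 22.5
Σfm = 18×2.5 + 23×7.5 + 32×12.5 + 22×17.5 + 12×22.5 = 1272.5
n = Σf = 107
Mean = 1272.5 / 107 = 11.8925

11.9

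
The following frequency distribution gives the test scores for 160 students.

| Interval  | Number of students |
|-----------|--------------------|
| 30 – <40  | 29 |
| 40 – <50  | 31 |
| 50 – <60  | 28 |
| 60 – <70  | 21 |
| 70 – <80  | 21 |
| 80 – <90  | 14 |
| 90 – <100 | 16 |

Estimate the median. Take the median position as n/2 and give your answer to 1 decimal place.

57.1

Cumulative frequencies: 29, 60, 88, 109, 130, 144, 160
n = 160; position = n/2 = 80.
This falls in the class 50 – <60: L = 50, F = 60, f = 28, h = 10.
Median ≈ 50 + ((80 − 60) / 28) × 10 = 57.1429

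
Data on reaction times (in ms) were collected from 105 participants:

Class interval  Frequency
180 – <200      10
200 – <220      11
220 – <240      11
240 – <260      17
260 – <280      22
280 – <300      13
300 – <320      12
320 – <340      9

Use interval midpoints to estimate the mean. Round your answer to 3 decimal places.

Midpoints: 190, 210, 230, 250, 270, 290, 310, 330
Σfm = 10×190 + 11×210 + 11×230 + 17×250 + 22×270 + 13×290 + 12×310 + 9×330 = 27390
n = Σf = 105
Mean = 27390 / 105 = 260.8571

260.857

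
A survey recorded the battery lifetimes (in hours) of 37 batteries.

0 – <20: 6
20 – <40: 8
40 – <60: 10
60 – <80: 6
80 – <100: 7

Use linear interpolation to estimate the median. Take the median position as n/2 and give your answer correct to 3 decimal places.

49.000

Cumulative frequencies: 6, 14, 24, 30, 37
n = 37; position = n/2 = 18.5.
This falls in the class 40 – <60: L = 40, F = 14, f = 10, h = 20.
Median ≈ 40 + ((18.5 − 14) / 10) × 20 = 49.0000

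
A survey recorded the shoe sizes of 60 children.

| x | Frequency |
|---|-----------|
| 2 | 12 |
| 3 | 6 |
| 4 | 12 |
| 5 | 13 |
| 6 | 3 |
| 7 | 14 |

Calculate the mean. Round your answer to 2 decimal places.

Values: 2, 3, 4, 5, 6, 7
Σfx = 12×2 + 6×3 + 12×4 + 13×5 + 3×6 + 14×7 = 271
n = Σf = 60
Mean = 271 / 60 = 4.5167

4.52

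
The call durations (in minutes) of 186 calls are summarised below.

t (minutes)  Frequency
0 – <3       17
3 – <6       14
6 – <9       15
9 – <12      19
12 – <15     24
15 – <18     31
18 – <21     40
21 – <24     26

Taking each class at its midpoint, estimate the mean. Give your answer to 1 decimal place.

Midpoints: 1.5, 4.5, 7.5, 10.5, 13.5, 16.5, 19.5, 22.5
Σfm = 17×1.5 + 14×4.5 + 15×7.5 + 19×10.5 + 24×13.5 + 31×16.5 + 40×19.5 + 26×22.5 = 2601
n = Σf = 186
Mean = 2601 / 186 = 13.9839

14.0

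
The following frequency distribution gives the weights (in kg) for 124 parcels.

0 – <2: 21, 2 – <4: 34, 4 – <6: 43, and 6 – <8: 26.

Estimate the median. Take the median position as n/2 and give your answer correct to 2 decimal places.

Cumulative frequencies: 21, 55, 98, 124
n = 124; position = n/2 = 62.
This falls in the class 4 – <6: L = 4, F = 55, f = 43, h = 2.
Median ≈ 4 + ((62 − 55) / 43) × 2 = 4.3256

4.33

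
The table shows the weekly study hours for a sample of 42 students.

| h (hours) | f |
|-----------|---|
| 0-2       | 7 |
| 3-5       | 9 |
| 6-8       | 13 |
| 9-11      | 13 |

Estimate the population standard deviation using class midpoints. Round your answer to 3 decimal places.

Midpoints: 1, 4, 7, 10
n = 42, Σfm = 264, mean = 6.2857
Σfm² = 2088
Σf(m − x̄)² = Σfm² − (Σfm)²/n = 2088 − 264²/42 = 428.5714
Population variance = 428.5714 / 42 = 10.2041
Standard deviation = √10.2041 = 3.1944

3.194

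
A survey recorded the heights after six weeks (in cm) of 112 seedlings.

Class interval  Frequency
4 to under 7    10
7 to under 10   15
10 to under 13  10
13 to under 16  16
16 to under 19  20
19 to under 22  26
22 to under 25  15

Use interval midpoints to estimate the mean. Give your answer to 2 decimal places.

Midpoints: 5.5, 8.5, 11.5, 14.5, 17.5, 20.5, 23.5
Σfm = 10×5.5 + 15×8.5 + 10×11.5 + 16×14.5 + 20×17.5 + 26×20.5 + 15×23.5 = 1765
n = Σf = 112
Mean = 1765 / 112 = 15.7589

15.76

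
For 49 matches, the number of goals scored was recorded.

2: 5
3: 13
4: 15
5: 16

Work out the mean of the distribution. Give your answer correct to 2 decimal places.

Values: 2, 3, 4, 5
Σfx = 5×2 + 13×3 + 15×4 + 16×5 = 189
n = Σf = 49
Mean = 189 / 49 = 3.8571

3.86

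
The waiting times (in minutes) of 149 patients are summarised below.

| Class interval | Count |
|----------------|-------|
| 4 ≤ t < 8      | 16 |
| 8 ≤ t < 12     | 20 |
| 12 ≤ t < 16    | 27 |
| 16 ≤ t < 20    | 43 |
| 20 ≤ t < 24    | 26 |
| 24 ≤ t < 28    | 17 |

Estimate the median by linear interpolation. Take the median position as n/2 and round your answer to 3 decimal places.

17.070

Cumulative frequencies: 16, 36, 63, 106, 132, 149
n = 149; position = n/2 = 74.5.
This falls in the class 16 ≤ t < 20: L = 16, F = 63, f = 43, h = 4.
Median ≈ 16 + ((74.5 − 63) / 43) × 4 = 17.0698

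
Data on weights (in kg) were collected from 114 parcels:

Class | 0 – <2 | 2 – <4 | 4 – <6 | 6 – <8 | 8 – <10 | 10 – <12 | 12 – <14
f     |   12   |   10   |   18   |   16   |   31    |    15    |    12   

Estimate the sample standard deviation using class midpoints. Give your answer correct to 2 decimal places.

3.57

Midpoints: 1, 3, 5, 7, 9, 11, 13
n = 114, Σfm = 844, mean = 7.4035
Σfm² = 7690
Σf(m − x̄)² = Σfm² − (Σfm)²/n = 7690 − 844²/114 = 1441.4386
Sample variance = 1441.4386 / 113 = 12.7561
Standard deviation = √12.7561 = 3.5716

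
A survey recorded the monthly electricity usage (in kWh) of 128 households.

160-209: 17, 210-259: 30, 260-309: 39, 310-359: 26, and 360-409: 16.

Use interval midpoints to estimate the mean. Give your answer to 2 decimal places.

282.16

Midpoints: 184.5, 234.5, 284.5, 334.5, 384.5
Σfm = 17×184.5 + 30×234.5 + 39×284.5 + 26×334.5 + 16×384.5 = 36116
n = Σf = 128
Mean = 36116 / 128 = 282.1562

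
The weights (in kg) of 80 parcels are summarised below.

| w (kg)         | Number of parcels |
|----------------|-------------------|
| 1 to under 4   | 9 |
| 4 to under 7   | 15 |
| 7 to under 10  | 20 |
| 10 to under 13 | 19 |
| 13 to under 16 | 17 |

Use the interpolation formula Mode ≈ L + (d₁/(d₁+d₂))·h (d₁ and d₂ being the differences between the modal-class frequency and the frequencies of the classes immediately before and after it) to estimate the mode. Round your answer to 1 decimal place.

Modal class: 7 to under 10 (highest frequency 20).
d₁ = 20 − 15 = 5, d₂ = 20 − 19 = 1
Mode ≈ 7 + (5/(5+1)) × 3 = 7 + 2.5000 = 9.5000

9.5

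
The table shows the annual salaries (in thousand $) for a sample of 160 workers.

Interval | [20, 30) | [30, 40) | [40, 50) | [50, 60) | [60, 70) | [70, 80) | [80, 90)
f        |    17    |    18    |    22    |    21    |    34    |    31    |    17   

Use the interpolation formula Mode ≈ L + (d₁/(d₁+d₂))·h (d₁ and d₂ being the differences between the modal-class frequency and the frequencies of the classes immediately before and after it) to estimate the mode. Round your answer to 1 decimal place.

Modal class: [60, 70) (highest frequency 34).
d₁ = 34 − 21 = 13, d₂ = 34 − 31 = 3
Mode ≈ 60 + (13/(13+3)) × 10 = 60 + 8.1250 = 68.1250

68.1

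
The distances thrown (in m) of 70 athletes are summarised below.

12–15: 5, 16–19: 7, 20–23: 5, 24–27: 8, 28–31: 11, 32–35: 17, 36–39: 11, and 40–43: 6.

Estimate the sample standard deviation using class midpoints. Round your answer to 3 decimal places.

Midpoints: 13.5, 17.5, 21.5, 25.5, 29.5, 33.5, 37.5, 41.5
n = 70, Σfm = 2057, mean = 29.3857
Σfm² = 65021.5
Σf(m − x̄)² = Σfm² − (Σfm)²/n = 65021.5 − 2057²/70 = 4575.0857
Sample variance = 4575.0857 / 69 = 66.3056
Standard deviation = √66.3056 = 8.1428

8.143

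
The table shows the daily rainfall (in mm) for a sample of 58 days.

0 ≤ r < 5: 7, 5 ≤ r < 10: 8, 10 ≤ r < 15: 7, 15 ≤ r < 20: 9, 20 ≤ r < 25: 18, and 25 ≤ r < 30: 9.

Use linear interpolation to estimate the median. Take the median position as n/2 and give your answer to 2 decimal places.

18.89

Cumulative frequencies: 7, 15, 22, 31, 49, 58
n = 58; position = n/2 = 29.
This falls in the class 15 ≤ r < 20: L = 15, F = 22, f = 9, h = 5.
Median ≈ 15 + ((29 − 22) / 9) × 5 = 18.8889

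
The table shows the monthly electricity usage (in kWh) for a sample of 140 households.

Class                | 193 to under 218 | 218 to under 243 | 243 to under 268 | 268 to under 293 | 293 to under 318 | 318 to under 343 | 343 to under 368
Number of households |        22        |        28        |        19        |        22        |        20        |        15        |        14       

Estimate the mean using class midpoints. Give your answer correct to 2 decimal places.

271.75

Midpoints: 205.5, 230.5, 255.5, 280.5, 305.5, 330.5, 355.5
Σfm = 22×205.5 + 28×230.5 + 19×255.5 + 22×280.5 + 20×305.5 + 15×330.5 + 14×355.5 = 38045
n = Σf = 140
Mean = 38045 / 140 = 271.7500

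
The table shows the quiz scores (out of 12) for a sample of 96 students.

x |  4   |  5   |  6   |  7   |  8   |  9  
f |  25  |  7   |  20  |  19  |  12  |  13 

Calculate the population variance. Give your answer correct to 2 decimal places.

2.96

Values: 4, 5, 6, 7, 8, 9
n = 96, Σfx = 601, mean = 6.2604
Σfx² = 4047
Σf(x − x̄)² = Σfx² − (Σfx)²/n = 4047 − 601²/96 = 284.4896
Population variance = 284.4896 / 96 = 2.9634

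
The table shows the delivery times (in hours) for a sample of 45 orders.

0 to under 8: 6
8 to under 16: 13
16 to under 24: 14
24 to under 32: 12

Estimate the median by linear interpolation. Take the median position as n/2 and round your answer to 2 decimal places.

Cumulative frequencies: 6, 19, 33, 45
n = 45; position = n/2 = 22.5.
This falls in the class 16 to under 24: L = 16, F = 19, f = 14, h = 8.
Median ≈ 16 + ((22.5 − 19) / 14) × 8 = 18.0000

18.00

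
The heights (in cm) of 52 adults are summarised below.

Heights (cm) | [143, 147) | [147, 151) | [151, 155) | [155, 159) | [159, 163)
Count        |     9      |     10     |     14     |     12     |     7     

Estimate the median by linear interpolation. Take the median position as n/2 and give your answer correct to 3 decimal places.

153.000

Cumulative frequencies: 9, 19, 33, 45, 52
n = 52; position = n/2 = 26.
This falls in the class [151, 155): L = 151, F = 19, f = 14, h = 4.
Median ≈ 151 + ((26 − 19) / 14) × 4 = 153.0000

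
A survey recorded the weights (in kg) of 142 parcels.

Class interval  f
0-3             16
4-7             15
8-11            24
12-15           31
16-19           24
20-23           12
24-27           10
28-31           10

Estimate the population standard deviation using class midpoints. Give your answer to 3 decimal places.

7.859

Midpoints: 1.5, 5.5, 9.5, 13.5, 17.5, 21.5, 25.5, 29.5
n = 142, Σfm = 1981, mean = 13.9507
Σfm² = 36407.5
Σf(m − x̄)² = Σfm² − (Σfm)²/n = 36407.5 − 1981²/142 = 8771.1549
Population variance = 8771.1549 / 142 = 61.7687
Standard deviation = √61.7687 = 7.8593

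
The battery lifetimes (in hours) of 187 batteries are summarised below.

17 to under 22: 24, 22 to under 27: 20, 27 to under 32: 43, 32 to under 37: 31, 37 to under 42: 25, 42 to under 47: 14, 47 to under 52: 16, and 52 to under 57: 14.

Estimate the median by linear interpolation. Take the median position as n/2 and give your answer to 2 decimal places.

33.05

Cumulative frequencies: 24, 44, 87, 118, 143, 157, 173, 187
n = 187; position = n/2 = 93.5.
This falls in the class 32 to under 37: L = 32, F = 87, f = 31, h = 5.
Median ≈ 32 + ((93.5 − 87) / 31) × 5 = 33.0484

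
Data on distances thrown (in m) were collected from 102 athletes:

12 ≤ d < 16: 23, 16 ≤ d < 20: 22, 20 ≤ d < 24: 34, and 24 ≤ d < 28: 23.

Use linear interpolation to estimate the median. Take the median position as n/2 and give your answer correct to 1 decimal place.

20.7

Cumulative frequencies: 23, 45, 79, 102
n = 102; position = n/2 = 51.
This falls in the class 20 ≤ d < 24: L = 20, F = 45, f = 34, h = 4.
Median ≈ 20 + ((51 − 45) / 34) × 4 = 20.7059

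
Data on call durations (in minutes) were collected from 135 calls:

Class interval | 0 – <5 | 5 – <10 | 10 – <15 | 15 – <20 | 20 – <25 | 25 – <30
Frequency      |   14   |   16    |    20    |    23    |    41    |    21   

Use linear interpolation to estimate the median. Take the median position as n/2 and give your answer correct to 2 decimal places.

18.80

Cumulative frequencies: 14, 30, 50, 73, 114, 135
n = 135; position = n/2 = 67.5.
This falls in the class 15 – <20: L = 15, F = 50, f = 23, h = 5.
Median ≈ 15 + ((67.5 − 50) / 23) × 5 = 18.8043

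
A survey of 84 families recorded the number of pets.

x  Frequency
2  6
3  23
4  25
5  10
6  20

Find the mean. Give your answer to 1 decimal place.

4.2

Values: 2, 3, 4, 5, 6
Σfx = 6×2 + 23×3 + 25×4 + 10×5 + 20×6 = 351
n = Σf = 84
Mean = 351 / 84 = 4.1786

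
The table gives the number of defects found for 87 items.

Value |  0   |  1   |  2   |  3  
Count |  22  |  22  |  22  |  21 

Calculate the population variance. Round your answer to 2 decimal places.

1.24

Values: 0, 1, 2, 3
n = 87, Σfx = 129, mean = 1.4828
Σfx² = 299
Σf(x − x̄)² = Σfx² − (Σfx)²/n = 299 − 129²/87 = 107.7241
Population variance = 107.7241 / 87 = 1.2382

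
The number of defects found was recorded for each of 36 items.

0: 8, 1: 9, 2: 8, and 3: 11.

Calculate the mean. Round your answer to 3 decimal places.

1.611

Values: 0, 1, 2, 3
Σfx = 8×0 + 9×1 + 8×2 + 11×3 = 58
n = Σf = 36
Mean = 58 / 36 = 1.6111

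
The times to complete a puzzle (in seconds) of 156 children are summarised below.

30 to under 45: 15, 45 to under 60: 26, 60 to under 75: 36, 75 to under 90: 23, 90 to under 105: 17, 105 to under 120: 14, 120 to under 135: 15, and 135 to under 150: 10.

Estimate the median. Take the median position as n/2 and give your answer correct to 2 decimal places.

Cumulative frequencies: 15, 41, 77, 100, 117, 131, 146, 156
n = 156; position = n/2 = 78.
This falls in the class 75 to under 90: L = 75, F = 77, f = 23, h = 15.
Median ≈ 75 + ((78 − 77) / 23) × 15 = 75.6522

75.65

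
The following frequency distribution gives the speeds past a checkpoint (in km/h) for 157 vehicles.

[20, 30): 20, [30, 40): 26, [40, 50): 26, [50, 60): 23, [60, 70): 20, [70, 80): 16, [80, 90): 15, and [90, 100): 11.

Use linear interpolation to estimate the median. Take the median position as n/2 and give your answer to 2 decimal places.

Cumulative frequencies: 20, 46, 72, 95, 115, 131, 146, 157
n = 157; position = n/2 = 78.5.
This falls in the class [50, 60): L = 50, F = 72, f = 23, h = 10.
Median ≈ 50 + ((78.5 − 72) / 23) × 10 = 52.8261

52.83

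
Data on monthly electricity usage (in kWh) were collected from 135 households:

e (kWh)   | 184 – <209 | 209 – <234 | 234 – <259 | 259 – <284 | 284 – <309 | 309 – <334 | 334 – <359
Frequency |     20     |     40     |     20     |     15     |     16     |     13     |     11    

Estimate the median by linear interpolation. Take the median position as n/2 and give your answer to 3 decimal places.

243.375

Cumulative frequencies: 20, 60, 80, 95, 111, 124, 135
n = 135; position = n/2 = 67.5.
This falls in the class 234 – <259: L = 234, F = 60, f = 20, h = 25.
Median ≈ 234 + ((67.5 − 60) / 20) × 25 = 243.3750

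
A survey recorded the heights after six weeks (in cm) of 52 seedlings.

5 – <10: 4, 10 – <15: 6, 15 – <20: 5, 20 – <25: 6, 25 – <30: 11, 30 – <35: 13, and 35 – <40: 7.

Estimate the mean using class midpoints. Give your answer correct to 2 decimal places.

25.29

Midpoints: 7.5, 12.5, 17.5, 22.5, 27.5, 32.5, 37.5
Σfm = 4×7.5 + 6×12.5 + 5×17.5 + 6×22.5 + 11×27.5 + 13×32.5 + 7×37.5 = 1315
n = Σf = 52
Mean = 1315 / 52 = 25.2885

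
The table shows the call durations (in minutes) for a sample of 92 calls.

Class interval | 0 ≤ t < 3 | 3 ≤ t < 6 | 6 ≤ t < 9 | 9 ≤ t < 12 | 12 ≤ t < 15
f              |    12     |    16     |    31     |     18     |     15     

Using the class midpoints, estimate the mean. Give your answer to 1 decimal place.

7.8

Midpoints: 1.5, 4.5, 7.5, 10.5, 13.5
Σfm = 12×1.5 + 16×4.5 + 31×7.5 + 18×10.5 + 15×13.5 = 714
n = Σf = 92
Mean = 714 / 92 = 7.7609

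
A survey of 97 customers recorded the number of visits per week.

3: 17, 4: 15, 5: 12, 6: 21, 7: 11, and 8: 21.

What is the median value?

Cumulative frequencies: 17, 32, 44, 65, 76, 97
n = 97, so the median is the value in position (n+1)/2 = 49.
Position 49 falls at value 6.

6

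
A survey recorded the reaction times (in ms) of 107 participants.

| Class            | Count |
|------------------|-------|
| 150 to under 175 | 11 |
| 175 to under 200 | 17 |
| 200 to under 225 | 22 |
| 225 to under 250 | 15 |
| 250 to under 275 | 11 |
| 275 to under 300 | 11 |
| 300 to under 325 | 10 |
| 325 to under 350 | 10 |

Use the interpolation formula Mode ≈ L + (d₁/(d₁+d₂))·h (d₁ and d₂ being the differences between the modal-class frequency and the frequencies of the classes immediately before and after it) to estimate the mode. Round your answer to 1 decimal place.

Modal class: 200 to under 225 (highest frequency 22).
d₁ = 22 − 17 = 5, d₂ = 22 − 15 = 7
Mode ≈ 200 + (5/(5+7)) × 25 = 200 + 10.4167 = 210.4167

210.4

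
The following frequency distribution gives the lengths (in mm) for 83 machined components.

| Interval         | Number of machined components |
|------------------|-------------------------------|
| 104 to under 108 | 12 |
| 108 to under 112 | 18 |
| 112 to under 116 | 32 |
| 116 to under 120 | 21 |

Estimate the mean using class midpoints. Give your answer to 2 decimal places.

Midpoints: 106, 110, 114, 118
Σfm = 12×106 + 18×110 + 32×114 + 21×118 = 9378
n = Σf = 83
Mean = 9378 / 83 = 112.9880

112.99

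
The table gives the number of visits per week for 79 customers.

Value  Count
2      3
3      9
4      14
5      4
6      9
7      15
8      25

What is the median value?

7

Cumulative frequencies: 3, 12, 26, 30, 39, 54, 79
n = 79, so the median is the value in position (n+1)/2 = 40.
Position 40 falls at value 7.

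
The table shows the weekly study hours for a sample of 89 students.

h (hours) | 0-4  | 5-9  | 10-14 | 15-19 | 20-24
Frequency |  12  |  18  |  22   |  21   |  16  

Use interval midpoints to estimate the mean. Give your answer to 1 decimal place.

12.6

Midpoints: 2, 7, 12, 17, 22
Σfm = 12×2 + 18×7 + 22×12 + 21×17 + 16×22 = 1123
n = Σf = 89
Mean = 1123 / 89 = 12.6180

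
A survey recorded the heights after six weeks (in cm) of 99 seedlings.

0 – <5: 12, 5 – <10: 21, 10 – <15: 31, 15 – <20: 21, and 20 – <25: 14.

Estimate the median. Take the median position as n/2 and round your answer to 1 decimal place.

12.7

Cumulative frequencies: 12, 33, 64, 85, 99
n = 99; position = n/2 = 49.5.
This falls in the class 10 – <15: L = 10, F = 33, f = 31, h = 5.
Median ≈ 10 + ((49.5 − 33) / 31) × 5 = 12.6613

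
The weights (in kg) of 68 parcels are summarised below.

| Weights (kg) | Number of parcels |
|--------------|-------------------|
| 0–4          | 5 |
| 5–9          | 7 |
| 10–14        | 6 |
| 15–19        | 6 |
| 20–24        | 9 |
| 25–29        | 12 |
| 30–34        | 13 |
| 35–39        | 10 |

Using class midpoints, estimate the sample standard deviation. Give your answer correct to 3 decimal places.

11.026

Midpoints: 2, 7, 12, 17, 22, 27, 32, 37
n = 68, Σfm = 1541, mean = 22.6618
Σfm² = 43067
Σf(m − x̄)² = Σfm² − (Σfm)²/n = 43067 − 1541²/68 = 8145.2206
Sample variance = 8145.2206 / 67 = 121.5705
Standard deviation = √121.5705 = 11.0259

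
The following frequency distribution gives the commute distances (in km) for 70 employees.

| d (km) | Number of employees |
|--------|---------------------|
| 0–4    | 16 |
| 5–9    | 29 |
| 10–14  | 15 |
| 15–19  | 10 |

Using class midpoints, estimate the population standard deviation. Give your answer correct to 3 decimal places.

Midpoints: 2, 7, 12, 17
n = 70, Σfm = 585, mean = 8.3571
Σfm² = 6535
Σf(m − x̄)² = Σfm² − (Σfm)²/n = 6535 − 585²/70 = 1646.0714
Population variance = 1646.0714 / 70 = 23.5153
Standard deviation = √23.5153 = 4.8493

4.849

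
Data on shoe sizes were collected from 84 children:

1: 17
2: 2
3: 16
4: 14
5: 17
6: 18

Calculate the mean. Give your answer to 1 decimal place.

Values: 1, 2, 3, 4, 5, 6
Σfx = 17×1 + 2×2 + 16×3 + 14×4 + 17×5 + 18×6 = 318
n = Σf = 84
Mean = 318 / 84 = 3.7857

3.8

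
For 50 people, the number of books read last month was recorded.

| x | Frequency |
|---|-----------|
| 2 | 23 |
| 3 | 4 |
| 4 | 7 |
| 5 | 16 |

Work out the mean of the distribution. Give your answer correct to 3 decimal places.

3.320

Values: 2, 3, 4, 5
Σfx = 23×2 + 4×3 + 7×4 + 16×5 = 166
n = Σf = 50
Mean = 166 / 50 = 3.3200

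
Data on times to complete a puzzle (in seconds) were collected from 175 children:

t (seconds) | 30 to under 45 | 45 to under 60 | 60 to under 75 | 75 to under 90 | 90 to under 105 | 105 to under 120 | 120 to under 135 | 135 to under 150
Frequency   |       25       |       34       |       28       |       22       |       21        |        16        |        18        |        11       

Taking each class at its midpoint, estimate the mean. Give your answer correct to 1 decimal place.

Midpoints: 37.5, 52.5, 67.5, 82.5, 97.5, 112.5, 127.5, 142.5
Σfm = 25×37.5 + 34×52.5 + 28×67.5 + 22×82.5 + 21×97.5 + 16×112.5 + 18×127.5 + 11×142.5 = 14137.5
n = Σf = 175
Mean = 14137.5 / 175 = 80.7857

80.8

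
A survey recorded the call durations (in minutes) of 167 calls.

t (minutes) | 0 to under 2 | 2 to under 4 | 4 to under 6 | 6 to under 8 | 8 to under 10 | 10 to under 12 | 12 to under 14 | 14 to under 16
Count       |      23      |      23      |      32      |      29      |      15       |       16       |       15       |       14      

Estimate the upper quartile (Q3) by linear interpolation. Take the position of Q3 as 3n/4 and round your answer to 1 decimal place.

10.4

Cumulative frequencies: 23, 46, 78, 107, 122, 138, 153, 167
n = 167; position = 3n/4 = 125.25.
This falls in the class 10 to under 12: L = 10, F = 122, f = 16, h = 2.
Upper quartile ≈ 10 + ((125.25 − 122) / 16) × 2 = 10.4062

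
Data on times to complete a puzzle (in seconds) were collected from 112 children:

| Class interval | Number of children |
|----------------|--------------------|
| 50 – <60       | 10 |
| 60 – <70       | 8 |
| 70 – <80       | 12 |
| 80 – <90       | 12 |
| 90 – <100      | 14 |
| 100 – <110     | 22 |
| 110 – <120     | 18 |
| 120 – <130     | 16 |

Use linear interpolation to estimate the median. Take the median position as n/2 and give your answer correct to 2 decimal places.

Cumulative frequencies: 10, 18, 30, 42, 56, 78, 96, 112
n = 112; position = n/2 = 56.
This falls in the class 90 – <100: L = 90, F = 42, f = 14, h = 10.
Median ≈ 90 + ((56 − 42) / 14) × 10 = 100.0000

100.00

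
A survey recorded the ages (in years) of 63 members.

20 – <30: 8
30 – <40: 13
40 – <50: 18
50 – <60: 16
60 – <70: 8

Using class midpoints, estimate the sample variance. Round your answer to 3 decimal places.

149.770

Midpoints: 25, 35, 45, 55, 65
n = 63, Σfm = 2865, mean = 45.4762
Σfm² = 139575
Σf(m − x̄)² = Σfm² − (Σfm)²/n = 139575 − 2865²/63 = 9285.7143
Sample variance = 9285.7143 / 62 = 149.7696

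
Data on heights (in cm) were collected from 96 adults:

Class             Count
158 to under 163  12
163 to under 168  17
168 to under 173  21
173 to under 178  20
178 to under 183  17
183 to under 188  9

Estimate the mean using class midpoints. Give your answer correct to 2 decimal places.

172.58

Midpoints: 160.5, 165.5, 170.5, 175.5, 180.5, 185.5
Σfm = 12×160.5 + 17×165.5 + 21×170.5 + 20×175.5 + 17×180.5 + 9×185.5 = 16568
n = Σf = 96
Mean = 16568 / 96 = 172.5833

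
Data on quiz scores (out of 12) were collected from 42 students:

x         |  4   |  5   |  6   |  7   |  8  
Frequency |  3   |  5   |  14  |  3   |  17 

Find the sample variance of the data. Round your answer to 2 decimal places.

1.75

Values: 4, 5, 6, 7, 8
n = 42, Σfx = 278, mean = 6.6190
Σfx² = 1912
Σf(x − x̄)² = Σfx² − (Σfx)²/n = 1912 − 278²/42 = 71.9048
Sample variance = 71.9048 / 41 = 1.7538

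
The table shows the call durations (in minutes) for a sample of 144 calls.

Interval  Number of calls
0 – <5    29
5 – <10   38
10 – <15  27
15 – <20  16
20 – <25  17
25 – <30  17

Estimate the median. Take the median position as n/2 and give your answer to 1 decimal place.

Cumulative frequencies: 29, 67, 94, 110, 127, 144
n = 144; position = n/2 = 72.
This falls in the class 10 – <15: L = 10, F = 67, f = 27, h = 5.
Median ≈ 10 + ((72 − 67) / 27) × 5 = 10.9259

10.9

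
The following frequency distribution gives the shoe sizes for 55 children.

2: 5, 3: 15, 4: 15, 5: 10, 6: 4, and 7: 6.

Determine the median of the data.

4

Cumulative frequencies: 5, 20, 35, 45, 49, 55
n = 55, so the median is the value in position (n+1)/2 = 28.
Position 28 falls at value 4.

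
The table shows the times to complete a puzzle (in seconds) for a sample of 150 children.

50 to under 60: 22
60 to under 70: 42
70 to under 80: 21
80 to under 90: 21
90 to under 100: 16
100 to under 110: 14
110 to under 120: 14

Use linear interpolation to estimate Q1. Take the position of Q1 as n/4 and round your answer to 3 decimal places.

63.690

Cumulative frequencies: 22, 64, 85, 106, 122, 136, 150
n = 150; position = n/4 = 37.5.
This falls in the class 60 to under 70: L = 60, F = 22, f = 42, h = 10.
Lower quartile ≈ 60 + ((37.5 − 22) / 42) × 10 = 63.6905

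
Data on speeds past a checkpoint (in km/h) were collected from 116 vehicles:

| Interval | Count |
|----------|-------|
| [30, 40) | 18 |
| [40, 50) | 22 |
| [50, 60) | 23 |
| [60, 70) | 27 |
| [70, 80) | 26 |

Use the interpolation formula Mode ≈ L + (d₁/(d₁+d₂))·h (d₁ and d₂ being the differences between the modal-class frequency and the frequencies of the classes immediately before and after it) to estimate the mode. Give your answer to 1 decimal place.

Modal class: [60, 70) (highest frequency 27).
d₁ = 27 − 23 = 4, d₂ = 27 − 26 = 1
Mode ≈ 60 + (4/(4+1)) × 10 = 60 + 8.0000 = 68.0000

68.0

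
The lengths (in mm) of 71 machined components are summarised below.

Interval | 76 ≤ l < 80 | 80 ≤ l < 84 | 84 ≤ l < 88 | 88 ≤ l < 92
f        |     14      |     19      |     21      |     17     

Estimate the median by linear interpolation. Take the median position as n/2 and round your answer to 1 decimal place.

Cumulative frequencies: 14, 33, 54, 71
n = 71; position = n/2 = 35.5.
This falls in the class 84 ≤ l < 88: L = 84, F = 33, f = 21, h = 4.
Median ≈ 84 + ((35.5 − 33) / 21) × 4 = 84.4762

84.5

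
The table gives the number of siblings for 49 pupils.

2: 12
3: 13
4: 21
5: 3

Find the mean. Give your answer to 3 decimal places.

3.306

Values: 2, 3, 4, 5
Σfx = 12×2 + 13×3 + 21×4 + 3×5 = 162
n = Σf = 49
Mean = 162 / 49 = 3.3061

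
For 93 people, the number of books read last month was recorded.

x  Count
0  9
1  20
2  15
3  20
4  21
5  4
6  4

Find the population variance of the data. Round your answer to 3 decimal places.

2.483

Values: 0, 1, 2, 3, 4, 5, 6
n = 93, Σfx = 238, mean = 2.5591
Σfx² = 840
Σf(x − x̄)² = Σfx² − (Σfx)²/n = 840 − 238²/93 = 230.9247
Population variance = 230.9247 / 93 = 2.4831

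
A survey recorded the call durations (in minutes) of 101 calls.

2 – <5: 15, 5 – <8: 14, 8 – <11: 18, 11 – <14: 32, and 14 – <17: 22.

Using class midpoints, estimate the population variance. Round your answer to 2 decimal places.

Midpoints: 3.5, 6.5, 9.5, 12.5, 15.5
n = 101, Σfm = 1055.5, mean = 10.4505
Σfm² = 12685.25
Σf(m − x̄)² = Σfm² − (Σfm)²/n = 12685.25 − 1055.5²/101 = 1654.7525
Population variance = 1654.7525 / 101 = 16.3837

16.38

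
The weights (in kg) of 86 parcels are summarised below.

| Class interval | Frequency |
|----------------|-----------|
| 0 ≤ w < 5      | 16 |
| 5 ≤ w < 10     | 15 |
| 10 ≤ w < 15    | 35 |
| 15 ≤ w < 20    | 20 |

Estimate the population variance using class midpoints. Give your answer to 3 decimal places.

Midpoints: 2.5, 7.5, 12.5, 17.5
n = 86, Σfm = 940, mean = 10.9302
Σfm² = 12537.5
Σf(m − x̄)² = Σfm² − (Σfm)²/n = 12537.5 − 940²/86 = 2263.0814
Population variance = 2263.0814 / 86 = 26.3149

26.315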